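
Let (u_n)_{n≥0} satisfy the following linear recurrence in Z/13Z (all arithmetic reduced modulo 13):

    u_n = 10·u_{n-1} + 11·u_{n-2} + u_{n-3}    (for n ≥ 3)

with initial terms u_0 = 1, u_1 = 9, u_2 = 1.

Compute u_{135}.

11

u_3 = 10·1 + 11·9 + 1·1 = 6
u_4 = 10·6 + 11·1 + 1·9 = 2
u_5 = 10·2 + 11·6 + 1·1 = 9
u_6 = 10·9 + 11·2 + 1·6 = 1
u_7 = 10·1 + 11·9 + 1·2 = 7
u_8 = 10·7 + 11·1 + 1·9 = 12
u_9 = 10·12 + 11·7 + 1·1 = 3
u_10 = 10·3 + 11·12 + 1·7 = 0
u_11 = 10·0 + 11·3 + 1·12 = 6
u_12 = 10·6 + 11·0 + 1·3 = 11
u_13 = 10·11 + 11·6 + 1·0 = 7
u_14 = 10·7 + 11·11 + 1·6 = 2
u_15 = 10·2 + 11·7 + 1·11 = 4
u_16 = 10·4 + 11·2 + 1·7 = 4
u_17 = 10·4 + 11·4 + 1·2 = 8
u_18 = 10·8 + 11·4 + 1·4 = 11
u_19 = 10·11 + 11·8 + 1·4 = 7
u_20 = 10·7 + 11·11 + 1·8 = 4
u_21 = 10·4 + 11·7 + 1·11 = 11
u_22 = 10·11 + 11·4 + 1·7 = 5
u_23 = 10·5 + 11·11 + 1·4 = 6
u_24 = 10·6 + 11·5 + 1·11 = 9
u_25 = 10·9 + 11·6 + 1·5 = 5
u_26 = 10·5 + 11·9 + 1·6 = 12
u_27 = 10·12 + 11·5 + 1·9 = 2
u_28 = 10·2 + 11·12 + 1·5 = 1
u_29 = 10·1 + 11·2 + 1·12 = 5
u_30 = 10·5 + 11·1 + 1·2 = 11
u_31 = 10·11 + 11·5 + 1·1 = 10
u_32 = 10·10 + 11·11 + 1·5 = 5
u_33 = 10·5 + 11·10 + 1·11 = 2
u_34 = 10·2 + 11·5 + 1·10 = 7
u_35 = 10·7 + 11·2 + 1·5 = 6
u_36 = 10·6 + 11·7 + 1·2 = 9
u_37 = 10·9 + 11·6 + 1·7 = 7
u_38 = 10·7 + 11·9 + 1·6 = 6
u_39 = 10·6 + 11·7 + 1·9 = 3
u_40 = 10·3 + 11·6 + 1·7 = 12
u_41 = 10·12 + 11·3 + 1·6 = 3
u_42 = 10·3 + 11·12 + 1·3 = 9
u_43 = 10·9 + 11·3 + 1·12 = 5
u_44 = 10·5 + 11·9 + 1·3 = 9
u_45 = 10·9 + 11·5 + 1·9 = 11
u_46 = 10·11 + 11·9 + 1·5 = 6
u_47 = 10·6 + 11·11 + 1·9 = 8
u_48 = 10·8 + 11·6 + 1·11 = 1
u_49 = 10·1 + 11·8 + 1·6 = 0
u_50 = 10·0 + 11·1 + 1·8 = 6
u_51 = 10·6 + 11·0 + 1·1 = 9
u_52 = 10·9 + 11·6 + 1·0 = 0
u_53 = 10·0 + 11·9 + 1·6 = 1
u_54 = 10·1 + 11·0 + 1·9 = 6
u_55 = 10·6 + 11·1 + 1·0 = 6
u_56 = 10·6 + 11·6 + 1·1 = 10
u_57 = 10·10 + 11·6 + 1·6 = 3
u_58 = 10·3 + 11·10 + 1·6 = 3
u_59 = 10·3 + 11·3 + 1·10 = 8
u_60 = 10·8 + 11·3 + 1·3 = 12
u_61 = 10·12 + 11·8 + 1·3 = 3
u_62 = 10·3 + 11·12 + 1·8 = 1
u_63 = 10·1 + 11·3 + 1·12 = 3
u_64 = 10·3 + 11·1 + 1·3 = 5
u_65 = 10·5 + 11·3 + 1·1 = 6
u_66 = 10·6 + 11·5 + 1·3 = 1
u_67 = 10·1 + 11·6 + 1·5 = 3
u_68 = 10·3 + 11·1 + 1·6 = 8
u_69 = 10·8 + 11·3 + 1·1 = 10
u_70 = 10·10 + 11·8 + 1·3 = 9
u_71 = 10·9 + 11·10 + 1·8 = 0
u_72 = 10·0 + 11·9 + 1·10 = 5
u_73 = 10·5 + 11·0 + 1·9 = 7
u_74 = 10·7 + 11·5 + 1·0 = 8
u_75 = 10·8 + 11·7 + 1·5 = 6
u_76 = 10·6 + 11·8 + 1·7 = 12
u_77 = 10·12 + 11·6 + 1·8 = 12
u_78 = 10·12 + 11·12 + 1·6 = 11
u_79 = 10·11 + 11·12 + 1·12 = 7
u_80 = 10·7 + 11·11 + 1·12 = 8
u_81 = 10·8 + 11·7 + 1·11 = 12
u_82 = 10·12 + 11·8 + 1·7 = 7
u_83 = 10·7 + 11·12 + 1·8 = 2
u_84 = 10·2 + 11·7 + 1·12 = 5
u_85 = 10·5 + 11·2 + 1·7 = 1
u_86 = 10·1 + 11·5 + 1·2 = 2
u_87 = 10·2 + 11·1 + 1·5 = 10
u_88 = 10·10 + 11·2 + 1·1 = 6
u_89 = 10·6 + 11·10 + 1·2 = 3
u_90 = 10·3 + 11·6 + 1·10 = 2
u_91 = 10·2 + 11·3 + 1·6 = 7
u_92 = 10·7 + 11·2 + 1·3 = 4
u_93 = 10·4 + 11·7 + 1·2 = 2
u_94 = 10·2 + 11·4 + 1·7 = 6
u_95 = 10·6 + 11·2 + 1·4 = 8
u_96 = 10·8 + 11·6 + 1·2 = 5
u_97 = 10·5 + 11·8 + 1·6 = 1
u_98 = 10·1 + 11·5 + 1·8 = 8
u_99 = 10·8 + 11·1 + 1·5 = 5
u_100 = 10·5 + 11·8 + 1·1 = 9
u_101 = 10·9 + 11·5 + 1·8 = 10
u_102 = 10·10 + 11·9 + 1·5 = 9
u_103 = 10·9 + 11·10 + 1·9 = 1
u_104 = 10·1 + 11·9 + 1·10 = 2
u_105 = 10·2 + 11·1 + 1·9 = 1
u_106 = 10·1 + 11·2 + 1·1 = 7
u_107 = 10·7 + 11·1 + 1·2 = 5
u_108 = 10·5 + 11·7 + 1·1 = 11
u_109 = 10·11 + 11·5 + 1·7 = 3
u_110 = 10·3 + 11·11 + 1·5 = 0
u_111 = 10·0 + 11·3 + 1·11 = 5
u_112 = 10·5 + 11·0 + 1·3 = 1
u_113 = 10·1 + 11·5 + 1·0 = 0
u_114 = 10·0 + 11·1 + 1·5 = 3
u_115 = 10·3 + 11·0 + 1·1 = 5
u_116 = 10·5 + 11·3 + 1·0 = 5
u_117 = 10·5 + 11·5 + 1·3 = 4
u_118 = 10·4 + 11·5 + 1·5 = 9
u_119 = 10·9 + 11·4 + 1·5 = 9
u_120 = 10·9 + 11·9 + 1·4 = 11
u_121 = 10·11 + 11·9 + 1·9 = 10
u_122 = 10·10 + 11·11 + 1·9 = 9
u_123 = 10·9 + 11·10 + 1·11 = 3
u_124 = 10·3 + 11·9 + 1·10 = 9
u_125 = 10·9 + 11·3 + 1·9 = 2
u_126 = 10·2 + 11·9 + 1·3 = 5
u_127 = 10·5 + 11·2 + 1·9 = 3
u_128 = 10·3 + 11·5 + 1·2 = 9
u_129 = 10·9 + 11·3 + 1·5 = 11
u_130 = 10·11 + 11·9 + 1·3 = 4
u_131 = 10·4 + 11·11 + 1·9 = 1
u_132 = 10·1 + 11·4 + 1·11 = 0
u_133 = 10·0 + 11·1 + 1·4 = 2
u_134 = 10·2 + 11·0 + 1·1 = 8
u_135 = 10·8 + 11·2 + 1·0 = 11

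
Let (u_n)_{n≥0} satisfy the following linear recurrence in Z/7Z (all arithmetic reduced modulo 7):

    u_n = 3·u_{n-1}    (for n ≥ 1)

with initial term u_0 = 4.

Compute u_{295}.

u_1 = 3·4 = 5
u_2 = 3·5 = 1
u_3 = 3·1 = 3
u_4 = 3·3 = 2
u_5 = 3·2 = 6
u_6 = 3·6 = 4
(u_6) = (4) = (u_0), so the sequence has period 6.
295 ≡ 1 (mod 6), hence u_295 = u_1 = 5.

5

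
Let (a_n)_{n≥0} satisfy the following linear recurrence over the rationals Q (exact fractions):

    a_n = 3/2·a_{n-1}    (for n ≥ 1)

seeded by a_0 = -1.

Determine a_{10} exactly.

-59049/1024

a_1 = 3/2·-1 = -3/2
a_2 = 3/2·-3/2 = -9/4
a_3 = 3/2·-9/4 = -27/8
a_4 = 3/2·-27/8 = -81/16
a_5 = 3/2·-81/16 = -243/32
a_6 = 3/2·-243/32 = -729/64
a_7 = 3/2·-729/64 = -2187/128
a_8 = 3/2·-2187/128 = -6561/256
a_9 = 3/2·-6561/256 = -19683/512
a_10 = 3/2·-19683/512 = -59049/1024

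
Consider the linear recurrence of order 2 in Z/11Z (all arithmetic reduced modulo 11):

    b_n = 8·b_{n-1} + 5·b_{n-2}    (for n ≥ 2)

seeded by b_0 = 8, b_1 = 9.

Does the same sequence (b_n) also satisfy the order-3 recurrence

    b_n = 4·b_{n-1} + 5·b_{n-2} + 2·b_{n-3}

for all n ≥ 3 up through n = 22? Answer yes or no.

Terms b_0..b_22: 8, 9, 2, 6, 3, 10, 7, 7, 3, 4, 3, 0, 4, 10, 1, 3, 7, 5, 9, 9, 7, 2, 7
n=3: candidate gives 3, actual b_3 = 6 ✗

no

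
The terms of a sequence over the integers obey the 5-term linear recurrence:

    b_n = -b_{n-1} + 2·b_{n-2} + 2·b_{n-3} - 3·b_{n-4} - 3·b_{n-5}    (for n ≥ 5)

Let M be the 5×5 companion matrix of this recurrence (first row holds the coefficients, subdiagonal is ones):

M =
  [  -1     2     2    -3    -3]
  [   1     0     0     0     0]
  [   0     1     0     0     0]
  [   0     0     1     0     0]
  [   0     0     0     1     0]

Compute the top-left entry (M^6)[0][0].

0

(M^6)[0][0] is the top entry after applying M 6 times to the unit state (1, 0, 0, 0, 0). Equivalently it is h_{10} for the auxiliary sequence (h_n) obeying the same recurrence with h_4 = 1 and h_i = 0 for 0 ≤ i < 4:
h_5 = -1·1 + 2·0 + 2·0 + -3·0 + -3·0 = -1
h_6 = -1·-1 + 2·1 + 2·0 + -3·0 + -3·0 = 3
h_7 = -1·3 + 2·-1 + 2·1 + -3·0 + -3·0 = -3
h_8 = -1·-3 + 2·3 + 2·-1 + -3·1 + -3·0 = 4
h_9 = -1·4 + 2·-3 + 2·3 + -3·-1 + -3·1 = -4
h_10 = -1·-4 + 2·4 + 2·-3 + -3·3 + -3·-1 = 0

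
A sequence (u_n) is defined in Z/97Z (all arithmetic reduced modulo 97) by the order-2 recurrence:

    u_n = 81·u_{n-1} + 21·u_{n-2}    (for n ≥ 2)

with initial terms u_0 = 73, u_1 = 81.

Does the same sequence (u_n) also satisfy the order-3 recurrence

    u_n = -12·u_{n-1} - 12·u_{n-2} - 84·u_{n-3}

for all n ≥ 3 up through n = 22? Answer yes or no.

Terms u_0..u_22: 73, 81, 43, 43, 21, 82, 2, 41, 65, 15, 58, 66, 65, 55, 0, 88, 47, 29, 38, 1, 6, 22, 65
n=3: candidate gives 43, actual u_3 = 43 ✓
n=4: candidate gives 21, actual u_4 = 21 ✓
n=5: candidate gives 82, actual u_5 = 82 ✓
n=6: candidate gives 2, actual u_6 = 2 ✓
n=7: candidate gives 41, actual u_7 = 41 ✓
n=8: candidate gives 65, actual u_8 = 65 ✓
n=9: candidate gives 15, actual u_9 = 15 ✓
n=10: candidate gives 58, actual u_10 = 58 ✓
n=11: candidate gives 66, actual u_11 = 66 ✓
n=12: candidate gives 65, actual u_12 = 65 ✓
n=13: candidate gives 55, actual u_13 = 55 ✓
n=14: candidate gives 0, actual u_14 = 0 ✓
n=15: candidate gives 88, actual u_15 = 88 ✓
n=16: candidate gives 47, actual u_16 = 47 ✓
n=17: candidate gives 29, actual u_17 = 29 ✓
n=18: candidate gives 38, actual u_18 = 38 ✓
n=19: candidate gives 1, actual u_19 = 1 ✓
n=20: candidate gives 6, actual u_20 = 6 ✓
n=21: candidate gives 22, actual u_21 = 22 ✓
n=22: candidate gives 65, actual u_22 = 65 ✓

yes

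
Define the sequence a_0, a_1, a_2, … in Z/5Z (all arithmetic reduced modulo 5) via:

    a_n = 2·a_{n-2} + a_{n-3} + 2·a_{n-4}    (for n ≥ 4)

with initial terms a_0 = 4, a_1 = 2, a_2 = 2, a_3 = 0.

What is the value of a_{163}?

3

a_4 = 0·0 + 2·2 + 1·2 + 2·4 = 4
a_5 = 0·4 + 2·0 + 1·2 + 2·2 = 1
a_6 = 0·1 + 2·4 + 1·0 + 2·2 = 2
a_7 = 0·2 + 2·1 + 1·4 + 2·0 = 1
a_8 = 0·1 + 2·2 + 1·1 + 2·4 = 3
a_9 = 0·3 + 2·1 + 1·2 + 2·1 = 1
Continuing the recurrence:
  a_10 = 1;  a_11 = 2;  a_12 = 4;  a_13 = 2;  a_14 = 2;  a_15 = 2
  a_16 = 4;  a_17 = 0;  a_18 = 4;  a_19 = 3;  a_20 = 1;  a_21 = 0
  a_22 = 3;  a_23 = 2;  a_24 = 3;  a_25 = 2;  a_26 = 4;  a_27 = 1
  a_28 = 1;  a_29 = 0;  a_30 = 1;  a_31 = 3;  a_32 = 4;  a_33 = 2
  a_34 = 3;  a_35 = 4;  a_36 = 1;  a_37 = 0;  a_38 = 2;  a_39 = 4
  a_40 = 1;  a_41 = 0;  a_42 = 0;  a_43 = 4;  a_44 = 2;  a_45 = 3
  a_46 = 3;  a_47 = 1;  a_48 = 3;  a_49 = 1;  a_50 = 3;  a_51 = 2
  a_52 = 3;  a_53 = 4;  a_54 = 4;  a_55 = 0;  a_56 = 3;  a_57 = 2
  a_58 = 4;  a_59 = 2;  a_60 = 1;  a_61 = 2;  a_62 = 2;  a_63 = 4
  a_64 = 3;  a_65 = 4;  a_66 = 4;  a_67 = 4;  a_68 = 3;  a_69 = 0
  a_70 = 3;  a_71 = 1;  a_72 = 2;  a_73 = 0;  a_74 = 1;  a_75 = 4
  a_76 = 1;  a_77 = 4;  a_78 = 3;  a_79 = 2;  a_80 = 2;  a_81 = 0
  a_82 = 2;  a_83 = 1;  a_84 = 3;  a_85 = 4;  a_86 = 1;  a_87 = 3
  a_88 = 2;  a_89 = 0;  a_90 = 4;  a_91 = 3;  a_92 = 2;  a_93 = 0
  a_94 = 0;  a_95 = 3;  a_96 = 4;  a_97 = 1;  a_98 = 1;  a_99 = 2
  a_100 = 1;  a_101 = 2;  a_102 = 1;  a_103 = 4;  a_104 = 1;  a_105 = 3
  a_106 = 3;  a_107 = 0;  a_108 = 1;  a_109 = 4;  a_110 = 3;  a_111 = 4
  a_112 = 2;  a_113 = 4;  a_114 = 4;  a_115 = 3;  a_116 = 1;  a_117 = 3
  a_118 = 3;  a_119 = 3;  a_120 = 1;  a_121 = 0;  a_122 = 1;  a_123 = 2
  a_124 = 4;  a_125 = 0;  a_126 = 2;  a_127 = 3;  a_128 = 2;  a_129 = 3
  a_130 = 1;  a_131 = 4;  a_132 = 4;  a_133 = 0;  a_134 = 4;  a_135 = 2
  a_136 = 1;  a_137 = 3;  a_138 = 2;  a_139 = 1;  a_140 = 4;  a_141 = 0
  a_142 = 3;  a_143 = 1;  a_144 = 4;  a_145 = 0;  a_146 = 0;  a_147 = 1
  a_148 = 3;  a_149 = 2;  a_150 = 2;  a_151 = 4;  a_152 = 2;  a_153 = 4
  a_154 = 2;  a_155 = 3;  a_156 = 2;  a_157 = 1;  a_158 = 1;  a_159 = 0
  a_160 = 2;  a_161 = 3
a_162 = 0·3 + 2·2 + 1·0 + 2·1 = 1
a_163 = 0·1 + 2·3 + 1·2 + 2·0 = 3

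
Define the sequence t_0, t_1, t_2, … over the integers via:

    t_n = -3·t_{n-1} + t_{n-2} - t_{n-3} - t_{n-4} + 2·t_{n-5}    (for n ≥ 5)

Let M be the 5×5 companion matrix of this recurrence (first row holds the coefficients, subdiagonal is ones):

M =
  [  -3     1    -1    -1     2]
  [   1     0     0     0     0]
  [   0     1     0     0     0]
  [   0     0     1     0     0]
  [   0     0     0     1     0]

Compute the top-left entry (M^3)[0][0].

-34

(M^3)[0][0] is the top entry after applying M 3 times to the unit state (1, 0, 0, 0, 0). Equivalently it is h_{7} for the auxiliary sequence (h_n) obeying the same recurrence with h_4 = 1 and h_i = 0 for 0 ≤ i < 4:
h_5 = -3·1 + 1·0 + -1·0 + -1·0 + 2·0 = -3
h_6 = -3·-3 + 1·1 + -1·0 + -1·0 + 2·0 = 10
h_7 = -3·10 + 1·-3 + -1·1 + -1·0 + 2·0 = -34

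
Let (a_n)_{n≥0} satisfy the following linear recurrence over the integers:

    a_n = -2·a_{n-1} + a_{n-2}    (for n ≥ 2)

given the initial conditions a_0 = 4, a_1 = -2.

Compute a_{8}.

a_2 = -2·-2 + 1·4 = 8
a_3 = -2·8 + 1·-2 = -18
a_4 = -2·-18 + 1·8 = 44
a_5 = -2·44 + 1·-18 = -106
a_6 = -2·-106 + 1·44 = 256
a_7 = -2·256 + 1·-106 = -618
a_8 = -2·-618 + 1·256 = 1492

1492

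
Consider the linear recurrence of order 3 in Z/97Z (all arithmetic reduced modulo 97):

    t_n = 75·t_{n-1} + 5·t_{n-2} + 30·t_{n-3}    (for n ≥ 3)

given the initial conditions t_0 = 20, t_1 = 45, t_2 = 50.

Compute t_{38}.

t_3 = 75·50 + 5·45 + 30·20 = 16
t_4 = 75·16 + 5·50 + 30·45 = 84
t_5 = 75·84 + 5·16 + 30·50 = 23
t_6 = 75·23 + 5·84 + 30·16 = 6
t_7 = 75·6 + 5·23 + 30·84 = 78
t_8 = 75·78 + 5·6 + 30·23 = 71
t_9 = 75·71 + 5·78 + 30·6 = 75
t_10 = 75·75 + 5·71 + 30·78 = 75
t_11 = 75·75 + 5·75 + 30·71 = 79
t_12 = 75·79 + 5·75 + 30·75 = 14
t_13 = 75·14 + 5·79 + 30·75 = 9
t_14 = 75·9 + 5·14 + 30·79 = 11
t_15 = 75·11 + 5·9 + 30·14 = 29
t_16 = 75·29 + 5·11 + 30·9 = 75
t_17 = 75·75 + 5·29 + 30·11 = 86
t_18 = 75·86 + 5·75 + 30·29 = 32
t_19 = 75·32 + 5·86 + 30·75 = 36
t_20 = 75·36 + 5·32 + 30·86 = 8
t_21 = 75·8 + 5·36 + 30·32 = 91
t_22 = 75·91 + 5·8 + 30·36 = 88
t_23 = 75·88 + 5·91 + 30·8 = 20
t_24 = 75·20 + 5·88 + 30·91 = 14
t_25 = 75·14 + 5·20 + 30·88 = 7
t_26 = 75·7 + 5·14 + 30·20 = 31
t_27 = 75·31 + 5·7 + 30·14 = 64
t_28 = 75·64 + 5·31 + 30·7 = 24
t_29 = 75·24 + 5·64 + 30·31 = 43
t_30 = 75·43 + 5·24 + 30·64 = 27
t_31 = 75·27 + 5·43 + 30·24 = 50
t_32 = 75·50 + 5·27 + 30·43 = 34
t_33 = 75·34 + 5·50 + 30·27 = 21
t_34 = 75·21 + 5·34 + 30·50 = 44
t_35 = 75·44 + 5·21 + 30·34 = 60
t_36 = 75·60 + 5·44 + 30·21 = 15
t_37 = 75·15 + 5·60 + 30·44 = 29
t_38 = 75·29 + 5·15 + 30·60 = 73

73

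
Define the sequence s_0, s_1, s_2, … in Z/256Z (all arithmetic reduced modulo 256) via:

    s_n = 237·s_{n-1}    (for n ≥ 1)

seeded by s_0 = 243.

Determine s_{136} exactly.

83

s_1 = 237·243 = 247
s_2 = 237·247 = 171
s_3 = 237·171 = 79
s_4 = 237·79 = 35
s_5 = 237·35 = 103
s_6 = 237·103 = 91
s_7 = 237·91 = 63
s_8 = 237·63 = 83
s_9 = 237·83 = 215
s_10 = 237·215 = 11
s_11 = 237·11 = 47
s_12 = 237·47 = 131
s_13 = 237·131 = 71
s_14 = 237·71 = 187
s_15 = 237·187 = 31
s_16 = 237·31 = 179
s_17 = 237·179 = 183
s_18 = 237·183 = 107
s_19 = 237·107 = 15
s_20 = 237·15 = 227
s_21 = 237·227 = 39
s_22 = 237·39 = 27
s_23 = 237·27 = 255
s_24 = 237·255 = 19
s_25 = 237·19 = 151
s_26 = 237·151 = 203
s_27 = 237·203 = 239
s_28 = 237·239 = 67
s_29 = 237·67 = 7
s_30 = 237·7 = 123
s_31 = 237·123 = 223
s_32 = 237·223 = 115
s_33 = 237·115 = 119
s_34 = 237·119 = 43
s_35 = 237·43 = 207
s_36 = 237·207 = 163
s_37 = 237·163 = 231
s_38 = 237·231 = 219
s_39 = 237·219 = 191
s_40 = 237·191 = 211
s_41 = 237·211 = 87
s_42 = 237·87 = 139
s_43 = 237·139 = 175
s_44 = 237·175 = 3
s_45 = 237·3 = 199
s_46 = 237·199 = 59
s_47 = 237·59 = 159
s_48 = 237·159 = 51
s_49 = 237·51 = 55
s_50 = 237·55 = 235
s_51 = 237·235 = 143
s_52 = 237·143 = 99
s_53 = 237·99 = 167
s_54 = 237·167 = 155
s_55 = 237·155 = 127
s_56 = 237·127 = 147
s_57 = 237·147 = 23
s_58 = 237·23 = 75
s_59 = 237·75 = 111
s_60 = 237·111 = 195
s_61 = 237·195 = 135
s_62 = 237·135 = 251
s_63 = 237·251 = 95
s_64 = 237·95 = 243
(s_64) = (243) = (s_0), so the sequence has period 64.
136 ≡ 8 (mod 64), hence s_136 = s_8 = 83.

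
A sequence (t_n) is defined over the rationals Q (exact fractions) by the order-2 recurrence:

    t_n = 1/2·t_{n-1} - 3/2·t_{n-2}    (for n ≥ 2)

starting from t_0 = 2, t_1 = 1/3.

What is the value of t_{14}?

t_2 = 1/2·1/3 + -3/2·2 = -17/6
t_3 = 1/2·-17/6 + -3/2·1/3 = -23/12
t_4 = 1/2·-23/12 + -3/2·-17/6 = 79/24
t_5 = 1/2·79/24 + -3/2·-23/12 = 217/48
t_6 = 1/2·217/48 + -3/2·79/24 = -257/96
t_7 = 1/2·-257/96 + -3/2·217/48 = -1559/192
t_8 = 1/2·-1559/192 + -3/2·-257/96 = -17/384
t_9 = 1/2·-17/384 + -3/2·-1559/192 = 9337/768
t_10 = 1/2·9337/768 + -3/2·-17/384 = 9439/1536
t_11 = 1/2·9439/1536 + -3/2·9337/768 = -46583/3072
t_12 = 1/2·-46583/3072 + -3/2·9439/1536 = -103217/6144
t_13 = 1/2·-103217/6144 + -3/2·-46583/3072 = 176281/12288
t_14 = 1/2·176281/12288 + -3/2·-103217/6144 = 795583/24576

795583/24576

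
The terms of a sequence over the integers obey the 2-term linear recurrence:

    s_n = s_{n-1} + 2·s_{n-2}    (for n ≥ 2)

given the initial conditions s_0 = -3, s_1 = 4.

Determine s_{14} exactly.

s_2 = 1·4 + 2·-3 = -2
s_3 = 1·-2 + 2·4 = 6
s_4 = 1·6 + 2·-2 = 2
s_5 = 1·2 + 2·6 = 14
s_6 = 1·14 + 2·2 = 18
s_7 = 1·18 + 2·14 = 46
s_8 = 1·46 + 2·18 = 82
s_9 = 1·82 + 2·46 = 174
s_10 = 1·174 + 2·82 = 338
s_11 = 1·338 + 2·174 = 686
s_12 = 1·686 + 2·338 = 1362
s_13 = 1·1362 + 2·686 = 2734
s_14 = 1·2734 + 2·1362 = 5458

5458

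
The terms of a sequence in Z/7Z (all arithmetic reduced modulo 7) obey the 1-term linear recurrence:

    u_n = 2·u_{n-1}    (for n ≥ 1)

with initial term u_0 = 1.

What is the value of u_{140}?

4

u_1 = 2·1 = 2
u_2 = 2·2 = 4
u_3 = 2·4 = 1
(u_3) = (1) = (u_0), so the sequence has period 3.
140 ≡ 2 (mod 3), hence u_140 = u_2 = 4.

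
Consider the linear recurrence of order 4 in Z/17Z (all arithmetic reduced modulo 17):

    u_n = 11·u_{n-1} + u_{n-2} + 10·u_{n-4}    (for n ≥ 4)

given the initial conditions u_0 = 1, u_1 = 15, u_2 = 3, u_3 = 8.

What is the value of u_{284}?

15

u_4 = 11·8 + 1·3 + 0·15 + 10·1 = 16
u_5 = 11·16 + 1·8 + 0·3 + 10·15 = 11
u_6 = 11·11 + 1·16 + 0·8 + 10·3 = 14
u_7 = 11·14 + 1·11 + 0·16 + 10·8 = 7
u_8 = 11·7 + 1·14 + 0·11 + 10·16 = 13
u_9 = 11·13 + 1·7 + 0·14 + 10·11 = 5
Continuing the recurrence:
  u_10 = 4;  u_11 = 0;  u_12 = 15;  u_13 = 11;  u_14 = 6;  u_15 = 9
  u_16 = 0;  u_17 = 0;  u_18 = 9;  u_19 = 2;  u_20 = 14;  u_21 = 3
  u_22 = 1;  u_23 = 0;  u_24 = 5;  u_25 = 0;  u_26 = 15;  u_27 = 12
  u_28 = 10;  u_29 = 3;  u_30 = 6;  u_31 = 2;  u_32 = 9;  u_33 = 12
  u_34 = 14;  u_35 = 16;  u_36 = 8;  u_37 = 3;  u_38 = 11;  u_39 = 12
  u_40 = 2;  u_41 = 13;  u_42 = 0;  u_43 = 14;  u_44 = 4;  u_45 = 1
  u_46 = 15;  u_47 = 0;  u_48 = 4;  u_49 = 3;  u_50 = 0;  u_51 = 3
  u_52 = 5;  u_53 = 3;  u_54 = 4;  u_55 = 9;  u_56 = 0;  u_57 = 5
  u_58 = 10;  u_59 = 1;  u_60 = 4;  u_61 = 10;  u_62 = 10;  u_63 = 11
  u_64 = 1;  u_65 = 3;  u_66 = 15;  u_67 = 6;  u_68 = 6;  u_69 = 0
  u_70 = 3;  u_71 = 8;  u_72 = 15;  u_73 = 3;  u_74 = 10;  u_75 = 6
  u_76 = 5;  u_77 = 6;  u_78 = 1;  u_79 = 9;  u_80 = 14;  u_81 = 2
  u_82 = 12;  u_83 = 3;  u_84 = 15;  u_85 = 1;  u_86 = 10;  u_87 = 5
  u_88 = 11;  u_89 = 0;  u_90 = 9;  u_91 = 13;  u_92 = 7;  u_93 = 5
  u_94 = 16;  u_95 = 5;  u_96 = 5;  u_97 = 8;  u_98 = 15;  u_99 = 2
  u_100 = 2;  u_101 = 2;  u_102 = 4;  u_103 = 15;  u_104 = 2;  u_105 = 6
  u_106 = 6;  u_107 = 1;  u_108 = 3;  u_109 = 9;  u_110 = 9;  u_111 = 16
  u_112 = 11;  u_113 = 6;  u_114 = 14;  u_115 = 14;  u_116 = 6;  u_117 = 4
  u_118 = 3;  u_119 = 7;  u_120 = 4;  u_121 = 6;  u_122 = 15;  u_123 = 3
  u_124 = 3;  u_125 = 11;  u_126 = 2;  u_127 = 12;  u_128 = 11;  u_129 = 5
  u_130 = 1;  u_131 = 0;  u_132 = 9;  u_133 = 13;  u_134 = 9;  u_135 = 10
  u_136 = 5;  u_137 = 8;  u_138 = 13;  u_139 = 13;  u_140 = 2;  u_141 = 13
  u_142 = 3;  u_143 = 6;  u_144 = 4;  u_145 = 10;  u_146 = 8;  u_147 = 5
  u_148 = 1;  u_149 = 14;  u_150 = 14;  u_151 = 14;  u_152 = 8;  u_153 = 4
  u_154 = 5;  u_155 = 12;  u_156 = 13;  u_157 = 8;  u_158 = 15;  u_159 = 4
  u_160 = 2;  u_161 = 4;  u_162 = 9;  u_163 = 7;  u_164 = 4;  u_165 = 6
  u_166 = 7;  u_167 = 0;  u_168 = 13;  u_169 = 16;  u_170 = 4;  u_171 = 9
  u_172 = 12;  u_173 = 12;  u_174 = 14;  u_175 = 1;  u_176 = 9;  u_177 = 16
  u_178 = 2;  u_179 = 14;  u_180 = 8;  u_181 = 7;  u_182 = 3;  u_183 = 10
  u_184 = 6;  u_185 = 10;  u_186 = 10;  u_187 = 16;  u_188 = 8;  u_189 = 0
  u_190 = 6;  u_191 = 5;  u_192 = 5;  u_193 = 9;  u_194 = 11;  u_195 = 10
  u_196 = 1;  u_197 = 9;  u_198 = 6;  u_199 = 5;  u_200 = 3;  u_201 = 9
  u_202 = 9;  u_203 = 5;  u_204 = 9;  u_205 = 7;  u_206 = 6;  u_207 = 4
  u_208 = 4;  u_209 = 16;  u_210 = 2;  u_211 = 10;  u_212 = 16;  u_213 = 6
  u_214 = 0;  u_215 = 4;  u_216 = 0;  u_217 = 13;  u_218 = 7;  u_219 = 11
  u_220 = 9;  u_221 = 2;  u_222 = 16;  u_223 = 16;  u_224 = 10;  u_225 = 10
  u_226 = 8;  u_227 = 3;  u_228 = 5;  u_229 = 5;  u_230 = 4;  u_231 = 11
  u_232 = 5;  u_233 = 14;  u_234 = 12;  u_235 = 1;  u_236 = 5;  u_237 = 9
  u_238 = 3;  u_239 = 1;  u_240 = 13;  u_241 = 13;  u_242 = 16;  u_243 = 12
  u_244 = 6;  u_245 = 4;  u_246 = 6;  u_247 = 3;  u_248 = 14;  u_249 = 10
  u_250 = 14;  u_251 = 7;  u_252 = 10;  u_253 = 13;  u_254 = 4;  u_255 = 8
  u_256 = 5;  u_257 = 6;  u_258 = 9;  u_259 = 15;  u_260 = 3;  u_261 = 6
  u_262 = 6;  u_263 = 1;  u_264 = 13;  u_265 = 0;  u_266 = 5;  u_267 = 14
  u_268 = 0;  u_269 = 14;  u_270 = 0;  u_271 = 1;  u_272 = 11;  u_273 = 7
  u_274 = 3;  u_275 = 16;  u_276 = 0;  u_277 = 1;  u_278 = 7;  u_279 = 0
  u_280 = 7;  u_281 = 2;  u_282 = 14
u_283 = 11·14 + 1·2 + 0·7 + 10·0 = 3
u_284 = 11·3 + 1·14 + 0·2 + 10·7 = 15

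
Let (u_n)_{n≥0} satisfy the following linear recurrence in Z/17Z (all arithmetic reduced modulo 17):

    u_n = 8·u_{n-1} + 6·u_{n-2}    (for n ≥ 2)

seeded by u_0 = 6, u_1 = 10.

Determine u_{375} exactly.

u_2 = 8·10 + 6·6 = 14
u_3 = 8·14 + 6·10 = 2
u_4 = 8·2 + 6·14 = 15
u_5 = 8·15 + 6·2 = 13
u_6 = 8·13 + 6·15 = 7
u_7 = 8·7 + 6·13 = 15
Continuing the recurrence:
  u_8 = 9;  u_9 = 9;  u_10 = 7;  u_11 = 8;  u_12 = 4;  u_13 = 12
  u_14 = 1;  u_15 = 12;  u_16 = 0;  u_17 = 4;  u_18 = 15;  u_19 = 8
  u_20 = 1;  u_21 = 5;  u_22 = 12;  u_23 = 7;  u_24 = 9;  u_25 = 12
  u_26 = 14;  u_27 = 14;  u_28 = 9;  u_29 = 3;  u_30 = 10;  u_31 = 13
  u_32 = 11;  u_33 = 13;  u_34 = 0;  u_35 = 10;  u_36 = 12;  u_37 = 3
  u_38 = 11;  u_39 = 4;  u_40 = 13;  u_41 = 9;  u_42 = 14;  u_43 = 13
  u_44 = 1;  u_45 = 1;  u_46 = 14;  u_47 = 16;  u_48 = 8;  u_49 = 7
  u_50 = 2;  u_51 = 7;  u_52 = 0;  u_53 = 8;  u_54 = 13;  u_55 = 16
  u_56 = 2;  u_57 = 10;  u_58 = 7;  u_59 = 14;  u_60 = 1;  u_61 = 7
  u_62 = 11;  u_63 = 11;  u_64 = 1;  u_65 = 6;  u_66 = 3;  u_67 = 9
  u_68 = 5;  u_69 = 9;  u_70 = 0;  u_71 = 3;  u_72 = 7;  u_73 = 6
  u_74 = 5;  u_75 = 8;  u_76 = 9;  u_77 = 1;  u_78 = 11;  u_79 = 9
  u_80 = 2;  u_81 = 2;  u_82 = 11;  u_83 = 15;  u_84 = 16;  u_85 = 14
  u_86 = 4;  u_87 = 14;  u_88 = 0;  u_89 = 16;  u_90 = 9;  u_91 = 15
  u_92 = 4;  u_93 = 3;  u_94 = 14;  u_95 = 11;  u_96 = 2;  u_97 = 14
  u_98 = 5;  u_99 = 5;  u_100 = 2;  u_101 = 12;  u_102 = 6;  u_103 = 1
  u_104 = 10;  u_105 = 1;  u_106 = 0;  u_107 = 6;  u_108 = 14;  u_109 = 12
  u_110 = 10;  u_111 = 16;  u_112 = 1;  u_113 = 2;  u_114 = 5;  u_115 = 1
  u_116 = 4;  u_117 = 4;  u_118 = 5;  u_119 = 13;  u_120 = 15;  u_121 = 11
  u_122 = 8;  u_123 = 11;  u_124 = 0;  u_125 = 15;  u_126 = 1;  u_127 = 13
  u_128 = 8;  u_129 = 6;  u_130 = 11;  u_131 = 5;  u_132 = 4;  u_133 = 11
  u_134 = 10;  u_135 = 10;  u_136 = 4;  u_137 = 7;  u_138 = 12;  u_139 = 2
  u_140 = 3;  u_141 = 2;  u_142 = 0;  u_143 = 12;  u_144 = 11;  u_145 = 7
  u_146 = 3;  u_147 = 15;  u_148 = 2;  u_149 = 4;  u_150 = 10;  u_151 = 2
  u_152 = 8;  u_153 = 8;  u_154 = 10;  u_155 = 9;  u_156 = 13;  u_157 = 5
  u_158 = 16;  u_159 = 5;  u_160 = 0;  u_161 = 13;  u_162 = 2;  u_163 = 9
  u_164 = 16;  u_165 = 12;  u_166 = 5;  u_167 = 10;  u_168 = 8;  u_169 = 5
  u_170 = 3;  u_171 = 3;  u_172 = 8;  u_173 = 14;  u_174 = 7;  u_175 = 4
  u_176 = 6;  u_177 = 4;  u_178 = 0;  u_179 = 7;  u_180 = 5;  u_181 = 14
  u_182 = 6;  u_183 = 13;  u_184 = 4;  u_185 = 8;  u_186 = 3;  u_187 = 4
  u_188 = 16;  u_189 = 16;  u_190 = 3;  u_191 = 1;  u_192 = 9;  u_193 = 10
  u_194 = 15;  u_195 = 10;  u_196 = 0;  u_197 = 9;  u_198 = 4;  u_199 = 1
  u_200 = 15;  u_201 = 7;  u_202 = 10;  u_203 = 3;  u_204 = 16;  u_205 = 10
  u_206 = 6;  u_207 = 6;  u_208 = 16;  u_209 = 11;  u_210 = 14;  u_211 = 8
  u_212 = 12;  u_213 = 8;  u_214 = 0;  u_215 = 14;  u_216 = 10;  u_217 = 11
  u_218 = 12;  u_219 = 9;  u_220 = 8;  u_221 = 16;  u_222 = 6;  u_223 = 8
  u_224 = 15;  u_225 = 15;  u_226 = 6;  u_227 = 2;  u_228 = 1;  u_229 = 3
  u_230 = 13;  u_231 = 3;  u_232 = 0;  u_233 = 1;  u_234 = 8;  u_235 = 2
  u_236 = 13;  u_237 = 14;  u_238 = 3;  u_239 = 6;  u_240 = 15;  u_241 = 3
  u_242 = 12;  u_243 = 12;  u_244 = 15;  u_245 = 5;  u_246 = 11;  u_247 = 16
  u_248 = 7;  u_249 = 16;  u_250 = 0;  u_251 = 11;  u_252 = 3;  u_253 = 5
  u_254 = 7;  u_255 = 1;  u_256 = 16;  u_257 = 15;  u_258 = 12;  u_259 = 16
  u_260 = 13;  u_261 = 13;  u_262 = 12;  u_263 = 4;  u_264 = 2;  u_265 = 6
  u_266 = 9;  u_267 = 6;  u_268 = 0;  u_269 = 2;  u_270 = 16;  u_271 = 4
  u_272 = 9;  u_273 = 11;  u_274 = 6;  u_275 = 12;  u_276 = 13;  u_277 = 6
  u_278 = 7;  u_279 = 7;  u_280 = 13;  u_281 = 10;  u_282 = 5;  u_283 = 15
  u_284 = 14;  u_285 = 15;  u_286 = 0;  u_287 = 5;  u_288 = 6;  u_289 = 10
  u_290 = 14;  u_291 = 2;  u_292 = 15;  u_293 = 13;  u_294 = 7;  u_295 = 15
  u_296 = 9;  u_297 = 9;  u_298 = 7;  u_299 = 8;  u_300 = 4;  u_301 = 12
  u_302 = 1;  u_303 = 12;  u_304 = 0;  u_305 = 4;  u_306 = 15;  u_307 = 8
  u_308 = 1;  u_309 = 5;  u_310 = 12;  u_311 = 7;  u_312 = 9;  u_313 = 12
  u_314 = 14;  u_315 = 14;  u_316 = 9;  u_317 = 3;  u_318 = 10;  u_319 = 13
  u_320 = 11;  u_321 = 13;  u_322 = 0;  u_323 = 10;  u_324 = 12;  u_325 = 3
  u_326 = 11;  u_327 = 4;  u_328 = 13;  u_329 = 9;  u_330 = 14;  u_331 = 13
  u_332 = 1;  u_333 = 1;  u_334 = 14;  u_335 = 16;  u_336 = 8;  u_337 = 7
  u_338 = 2;  u_339 = 7;  u_340 = 0;  u_341 = 8;  u_342 = 13;  u_343 = 16
  u_344 = 2;  u_345 = 10;  u_346 = 7;  u_347 = 14;  u_348 = 1;  u_349 = 7
  u_350 = 11;  u_351 = 11;  u_352 = 1;  u_353 = 6;  u_354 = 3;  u_355 = 9
  u_356 = 5;  u_357 = 9;  u_358 = 0;  u_359 = 3;  u_360 = 7;  u_361 = 6
  u_362 = 5;  u_363 = 8;  u_364 = 9;  u_365 = 1;  u_366 = 11;  u_367 = 9
  u_368 = 2;  u_369 = 2;  u_370 = 11;  u_371 = 15;  u_372 = 16;  u_373 = 14
u_374 = 8·14 + 6·16 = 4
u_375 = 8·4 + 6·14 = 14

14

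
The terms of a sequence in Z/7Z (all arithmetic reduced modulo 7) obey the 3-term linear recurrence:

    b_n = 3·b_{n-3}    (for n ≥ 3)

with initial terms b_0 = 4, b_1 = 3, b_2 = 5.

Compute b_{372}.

b_3 = 0·5 + 0·3 + 3·4 = 5
b_4 = 0·5 + 0·5 + 3·3 = 2
b_5 = 0·2 + 0·5 + 3·5 = 1
b_6 = 0·1 + 0·2 + 3·5 = 1
b_7 = 0·1 + 0·1 + 3·2 = 6
b_8 = 0·6 + 0·1 + 3·1 = 3
b_9 = 0·3 + 0·6 + 3·1 = 3
b_10 = 0·3 + 0·3 + 3·6 = 4
b_11 = 0·4 + 0·3 + 3·3 = 2
b_12 = 0·2 + 0·4 + 3·3 = 2
b_13 = 0·2 + 0·2 + 3·4 = 5
b_14 = 0·5 + 0·2 + 3·2 = 6
b_15 = 0·6 + 0·5 + 3·2 = 6
b_16 = 0·6 + 0·6 + 3·5 = 1
b_17 = 0·1 + 0·6 + 3·6 = 4
b_18 = 0·4 + 0·1 + 3·6 = 4
b_19 = 0·4 + 0·4 + 3·1 = 3
b_20 = 0·3 + 0·4 + 3·4 = 5
(b_18, b_19, b_20) = (4, 3, 5) = (b_0, b_1, b_2), so the sequence has period 18.
372 ≡ 12 (mod 18), hence b_372 = b_12 = 2.

2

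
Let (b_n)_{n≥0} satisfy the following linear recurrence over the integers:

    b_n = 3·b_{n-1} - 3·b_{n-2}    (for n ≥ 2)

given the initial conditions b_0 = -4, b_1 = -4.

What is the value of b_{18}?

b_2 = 3·-4 + -3·-4 = 0
b_3 = 3·0 + -3·-4 = 12
b_4 = 3·12 + -3·0 = 36
b_5 = 3·36 + -3·12 = 72
b_6 = 3·72 + -3·36 = 108
b_7 = 3·108 + -3·72 = 108
b_8 = 3·108 + -3·108 = 0
b_9 = 3·0 + -3·108 = -324
b_10 = 3·-324 + -3·0 = -972
b_11 = 3·-972 + -3·-324 = -1944
b_12 = 3·-1944 + -3·-972 = -2916
b_13 = 3·-2916 + -3·-1944 = -2916
b_14 = 3·-2916 + -3·-2916 = 0
b_15 = 3·0 + -3·-2916 = 8748
b_16 = 3·8748 + -3·0 = 26244
b_17 = 3·26244 + -3·8748 = 52488
b_18 = 3·52488 + -3·26244 = 78732

78732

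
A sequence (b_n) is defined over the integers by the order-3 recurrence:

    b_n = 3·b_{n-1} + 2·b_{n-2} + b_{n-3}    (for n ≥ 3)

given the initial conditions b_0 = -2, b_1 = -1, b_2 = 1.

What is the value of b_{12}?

b_3 = 3·1 + 2·-1 + 1·-2 = -1
b_4 = 3·-1 + 2·1 + 1·-1 = -2
b_5 = 3·-2 + 2·-1 + 1·1 = -7
b_6 = 3·-7 + 2·-2 + 1·-1 = -26
b_7 = 3·-26 + 2·-7 + 1·-2 = -94
b_8 = 3·-94 + 2·-26 + 1·-7 = -341
b_9 = 3·-341 + 2·-94 + 1·-26 = -1237
b_10 = 3·-1237 + 2·-341 + 1·-94 = -4487
b_11 = 3·-4487 + 2·-1237 + 1·-341 = -16276
b_12 = 3·-16276 + 2·-4487 + 1·-1237 = -59039

-59039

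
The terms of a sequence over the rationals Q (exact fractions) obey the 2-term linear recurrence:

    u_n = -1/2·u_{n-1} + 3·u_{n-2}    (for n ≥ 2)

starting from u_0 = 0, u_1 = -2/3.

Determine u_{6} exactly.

u_2 = -1/2·-2/3 + 3·0 = 1/3
u_3 = -1/2·1/3 + 3·-2/3 = -13/6
u_4 = -1/2·-13/6 + 3·1/3 = 25/12
u_5 = -1/2·25/12 + 3·-13/6 = -181/24
u_6 = -1/2·-181/24 + 3·25/12 = 481/48

481/48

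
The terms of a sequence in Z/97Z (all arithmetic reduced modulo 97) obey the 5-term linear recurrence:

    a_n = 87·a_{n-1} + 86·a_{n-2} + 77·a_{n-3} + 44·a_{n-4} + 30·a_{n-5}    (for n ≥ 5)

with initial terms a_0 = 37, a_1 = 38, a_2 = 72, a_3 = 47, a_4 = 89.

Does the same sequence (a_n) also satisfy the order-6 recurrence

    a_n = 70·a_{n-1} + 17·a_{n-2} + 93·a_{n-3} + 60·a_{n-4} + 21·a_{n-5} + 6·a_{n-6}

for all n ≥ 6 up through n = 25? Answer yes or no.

Terms a_0..a_25: 37, 38, 72, 47, 89, 32, 32, 30, 57, 16, 11, 78, 53, 30, 73, 90, 41, 50, 3, 94, 9, 15, 85, 24, 92, 83
n=6: candidate gives 78, actual a_6 = 32 ✗

no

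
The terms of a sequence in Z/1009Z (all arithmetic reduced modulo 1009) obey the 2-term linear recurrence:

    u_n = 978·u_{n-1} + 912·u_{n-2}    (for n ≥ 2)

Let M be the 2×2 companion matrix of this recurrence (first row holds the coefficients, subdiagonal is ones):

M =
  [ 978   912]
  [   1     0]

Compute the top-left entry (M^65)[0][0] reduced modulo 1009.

(M^65)[0][0] is the top entry after applying M 65 times to the unit state (1, 0). Equivalently it is h_{66} for the auxiliary sequence (h_n) obeying the same recurrence with h_1 = 1 and h_i = 0 for 0 ≤ i < 1:
h_2 = 978·1 + 912·0 = 978
h_3 = 978·978 + 912·1 = 864
h_4 = 978·864 + 912·978 = 439
h_5 = 978·439 + 912·864 = 456
h_6 = 978·456 + 912·439 = 794
h_7 = 978·794 + 912·456 = 775
h_8 = 978·775 + 912·794 = 866
h_9 = 978·866 + 912·775 = 897
h_10 = 978·897 + 912·866 = 190
h_11 = 978·190 + 912·897 = 938
h_12 = 978·938 + 912·190 = 924
h_13 = 978·924 + 912·938 = 441
h_14 = 978·441 + 912·924 = 628
h_15 = 978·628 + 912·441 = 313
h_16 = 978·313 + 912·628 = 11
h_17 = 978·11 + 912·313 = 577
h_18 = 978·577 + 912·11 = 217
h_19 = 978·217 + 912·577 = 871
h_20 = 978·871 + 912·217 = 382
h_21 = 978·382 + 912·871 = 535
h_22 = 978·535 + 912·382 = 847
h_23 = 978·847 + 912·535 = 550
h_24 = 978·550 + 912·847 = 682
h_25 = 978·682 + 912·550 = 174
h_26 = 978·174 + 912·682 = 91
h_27 = 978·91 + 912·174 = 481
h_28 = 978·481 + 912·91 = 478
h_29 = 978·478 + 912·481 = 74
h_30 = 978·74 + 912·478 = 781
h_31 = 978·781 + 912·74 = 899
h_32 = 978·899 + 912·781 = 301
h_33 = 978·301 + 912·899 = 330
h_34 = 978·330 + 912·301 = 933
h_35 = 978·933 + 912·330 = 616
h_36 = 978·616 + 912·933 = 384
h_37 = 978·384 + 912·616 = 992
h_38 = 978·992 + 912·384 = 612
h_39 = 978·612 + 912·992 = 839
h_40 = 978·839 + 912·612 = 392
h_41 = 978·392 + 912·839 = 302
h_42 = 978·302 + 912·392 = 37
h_43 = 978·37 + 912·302 = 838
h_44 = 978·838 + 912·37 = 703
h_45 = 978·703 + 912·838 = 848
h_46 = 978·848 + 912·703 = 367
h_47 = 978·367 + 912·848 = 204
h_48 = 978·204 + 912·367 = 455
h_49 = 978·455 + 912·204 = 413
h_50 = 978·413 + 912·455 = 575
h_51 = 978·575 + 912·413 = 636
h_52 = 978·636 + 912·575 = 184
h_53 = 978·184 + 912·636 = 207
h_54 = 978·207 + 912·184 = 960
h_55 = 978·960 + 912·207 = 611
h_56 = 978·611 + 912·960 = 947
h_57 = 978·947 + 912·611 = 168
h_58 = 978·168 + 912·947 = 806
h_59 = 978·806 + 912·168 = 87
h_60 = 978·87 + 912·806 = 850
h_61 = 978·850 + 912·87 = 526
h_62 = 978·526 + 912·850 = 126
h_63 = 978·126 + 912·526 = 567
h_64 = 978·567 + 912·126 = 471
h_65 = 978·471 + 912·567 = 21
h_66 = 978·21 + 912·471 = 76

76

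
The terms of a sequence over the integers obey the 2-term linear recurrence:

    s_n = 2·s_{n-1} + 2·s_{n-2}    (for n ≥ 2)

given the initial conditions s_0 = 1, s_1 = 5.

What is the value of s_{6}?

688

s_2 = 2·5 + 2·1 = 12
s_3 = 2·12 + 2·5 = 34
s_4 = 2·34 + 2·12 = 92
s_5 = 2·92 + 2·34 = 252
s_6 = 2·252 + 2·92 = 688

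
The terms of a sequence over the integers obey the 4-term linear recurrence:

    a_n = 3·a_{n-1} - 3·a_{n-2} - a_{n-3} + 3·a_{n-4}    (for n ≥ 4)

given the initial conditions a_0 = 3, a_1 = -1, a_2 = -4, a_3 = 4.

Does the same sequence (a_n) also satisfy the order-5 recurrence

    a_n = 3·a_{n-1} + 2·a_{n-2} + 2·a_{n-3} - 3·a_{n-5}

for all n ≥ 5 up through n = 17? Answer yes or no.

no

Terms a_0..a_17: 3, -1, -4, 4, 34, 91, 155, 170, 56, -224, -545, -509, 500, 2900, 6074, 7495, 2863, -11270
n=5: candidate gives 93, actual a_5 = 91 ✗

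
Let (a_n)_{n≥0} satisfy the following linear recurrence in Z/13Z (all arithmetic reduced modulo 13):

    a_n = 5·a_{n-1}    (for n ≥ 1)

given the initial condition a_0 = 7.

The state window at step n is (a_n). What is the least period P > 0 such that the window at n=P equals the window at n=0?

n=0: window = (7)
n=1: window = (9)
n=2: window = (6)
n=3: window = (4)
n=4: window = (7)
window at n=4 equals window at n=0 → period = 4

4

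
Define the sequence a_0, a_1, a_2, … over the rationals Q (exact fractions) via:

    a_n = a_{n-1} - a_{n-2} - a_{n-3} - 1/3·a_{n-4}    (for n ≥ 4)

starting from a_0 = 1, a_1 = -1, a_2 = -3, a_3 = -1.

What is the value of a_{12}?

1883/27

a_4 = 1·-1 + -1·-3 + -1·-1 + -1/3·1 = 8/3
a_5 = 1·8/3 + -1·-1 + -1·-3 + -1/3·-1 = 7
a_6 = 1·7 + -1·8/3 + -1·-1 + -1/3·-3 = 19/3
a_7 = 1·19/3 + -1·7 + -1·8/3 + -1/3·-1 = -3
a_8 = 1·-3 + -1·19/3 + -1·7 + -1/3·8/3 = -155/9
a_9 = 1·-155/9 + -1·-3 + -1·19/3 + -1/3·7 = -206/9
a_10 = 1·-206/9 + -1·-155/9 + -1·-3 + -1/3·19/3 = -43/9
a_11 = 1·-43/9 + -1·-206/9 + -1·-155/9 + -1/3·-3 = 109/3
a_12 = 1·109/3 + -1·-43/9 + -1·-206/9 + -1/3·-155/9 = 1883/27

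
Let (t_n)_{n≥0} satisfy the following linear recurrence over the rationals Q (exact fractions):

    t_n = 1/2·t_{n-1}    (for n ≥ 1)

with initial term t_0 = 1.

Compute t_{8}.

t_1 = 1/2·1 = 1/2
t_2 = 1/2·1/2 = 1/4
t_3 = 1/2·1/4 = 1/8
t_4 = 1/2·1/8 = 1/16
t_5 = 1/2·1/16 = 1/32
t_6 = 1/2·1/32 = 1/64
t_7 = 1/2·1/64 = 1/128
t_8 = 1/2·1/128 = 1/256

1/256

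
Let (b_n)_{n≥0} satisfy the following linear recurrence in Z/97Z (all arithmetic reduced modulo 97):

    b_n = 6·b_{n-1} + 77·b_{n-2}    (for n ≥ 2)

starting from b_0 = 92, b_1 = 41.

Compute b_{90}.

75

b_2 = 6·41 + 77·92 = 55
b_3 = 6·55 + 77·41 = 92
b_4 = 6·92 + 77·55 = 34
b_5 = 6·34 + 77·92 = 13
b_6 = 6·13 + 77·34 = 77
b_7 = 6·77 + 77·13 = 8
b_8 = 6·8 + 77·77 = 60
b_9 = 6·60 + 77·8 = 6
b_10 = 6·6 + 77·60 = 0
b_11 = 6·0 + 77·6 = 74
b_12 = 6·74 + 77·0 = 56
b_13 = 6·56 + 77·74 = 20
b_14 = 6·20 + 77·56 = 67
b_15 = 6·67 + 77·20 = 2
b_16 = 6·2 + 77·67 = 30
b_17 = 6·30 + 77·2 = 43
b_18 = 6·43 + 77·30 = 46
b_19 = 6·46 + 77·43 = 95
b_20 = 6·95 + 77·46 = 38
b_21 = 6·38 + 77·95 = 74
b_22 = 6·74 + 77·38 = 72
b_23 = 6·72 + 77·74 = 19
b_24 = 6·19 + 77·72 = 32
b_25 = 6·32 + 77·19 = 6
b_26 = 6·6 + 77·32 = 75
b_27 = 6·75 + 77·6 = 39
b_28 = 6·39 + 77·75 = 92
b_29 = 6·92 + 77·39 = 63
b_30 = 6·63 + 77·92 = 90
b_31 = 6·90 + 77·63 = 56
b_32 = 6·56 + 77·90 = 88
b_33 = 6·88 + 77·56 = 87
b_34 = 6·87 + 77·88 = 23
b_35 = 6·23 + 77·87 = 47
b_36 = 6·47 + 77·23 = 16
b_37 = 6·16 + 77·47 = 29
b_38 = 6·29 + 77·16 = 48
b_39 = 6·48 + 77·29 = 96
b_40 = 6·96 + 77·48 = 4
b_41 = 6·4 + 77·96 = 44
b_42 = 6·44 + 77·4 = 87
b_43 = 6·87 + 77·44 = 30
b_44 = 6·30 + 77·87 = 89
b_45 = 6·89 + 77·30 = 31
b_46 = 6·31 + 77·89 = 55
b_47 = 6·55 + 77·31 = 1
b_48 = 6·1 + 77·55 = 70
b_49 = 6·70 + 77·1 = 12
b_50 = 6·12 + 77·70 = 30
b_51 = 6·30 + 77·12 = 37
b_52 = 6·37 + 77·30 = 10
b_53 = 6·10 + 77·37 = 96
b_54 = 6·96 + 77·10 = 85
b_55 = 6·85 + 77·96 = 45
b_56 = 6·45 + 77·85 = 25
b_57 = 6·25 + 77·45 = 26
b_58 = 6·26 + 77·25 = 44
b_59 = 6·44 + 77·26 = 35
b_60 = 6·35 + 77·44 = 9
b_61 = 6·9 + 77·35 = 33
b_62 = 6·33 + 77·9 = 18
b_63 = 6·18 + 77·33 = 30
b_64 = 6·30 + 77·18 = 14
b_65 = 6·14 + 77·30 = 66
b_66 = 6·66 + 77·14 = 19
b_67 = 6·19 + 77·66 = 55
b_68 = 6·55 + 77·19 = 47
b_69 = 6·47 + 77·55 = 55
b_70 = 6·55 + 77·47 = 69
b_71 = 6·69 + 77·55 = 90
b_72 = 6·90 + 77·69 = 33
b_73 = 6·33 + 77·90 = 47
b_74 = 6·47 + 77·33 = 10
b_75 = 6·10 + 77·47 = 90
b_76 = 6·90 + 77·10 = 49
b_77 = 6·49 + 77·90 = 46
b_78 = 6·46 + 77·49 = 72
b_79 = 6·72 + 77·46 = 94
b_80 = 6·94 + 77·72 = 94
b_81 = 6·94 + 77·94 = 42
b_82 = 6·42 + 77·94 = 21
b_83 = 6·21 + 77·42 = 62
b_84 = 6·62 + 77·21 = 49
b_85 = 6·49 + 77·62 = 24
b_86 = 6·24 + 77·49 = 37
b_87 = 6·37 + 77·24 = 33
b_88 = 6·33 + 77·37 = 40
b_89 = 6·40 + 77·33 = 65
b_90 = 6·65 + 77·40 = 75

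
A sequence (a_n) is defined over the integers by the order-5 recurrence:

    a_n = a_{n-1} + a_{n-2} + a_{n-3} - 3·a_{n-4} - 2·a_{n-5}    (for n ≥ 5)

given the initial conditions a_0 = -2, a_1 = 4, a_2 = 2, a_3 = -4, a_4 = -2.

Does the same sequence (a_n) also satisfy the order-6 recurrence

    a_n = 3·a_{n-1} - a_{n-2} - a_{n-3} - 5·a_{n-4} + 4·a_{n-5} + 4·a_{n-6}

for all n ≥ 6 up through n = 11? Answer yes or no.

yes

Terms a_0..a_11: -2, 4, 2, -4, -2, -12, -32, -38, -68, -98, -84, -72
n=6: candidate gives -32, actual a_6 = -32 ✓
n=7: candidate gives -38, actual a_7 = -38 ✓
n=8: candidate gives -68, actual a_8 = -68 ✓
n=9: candidate gives -98, actual a_9 = -98 ✓
n=10: candidate gives -84, actual a_10 = -84 ✓
n=11: candidate gives -72, actual a_11 = -72 ✓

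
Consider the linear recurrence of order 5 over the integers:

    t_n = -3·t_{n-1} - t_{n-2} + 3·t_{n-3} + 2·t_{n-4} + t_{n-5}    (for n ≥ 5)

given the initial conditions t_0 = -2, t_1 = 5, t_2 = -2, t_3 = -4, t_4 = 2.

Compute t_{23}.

t_5 = -3·2 + -1·-4 + 3·-2 + 2·5 + 1·-2 = 0
t_6 = -3·0 + -1·2 + 3·-4 + 2·-2 + 1·5 = -13
t_7 = -3·-13 + -1·0 + 3·2 + 2·-4 + 1·-2 = 35
t_8 = -3·35 + -1·-13 + 3·0 + 2·2 + 1·-4 = -92
t_9 = -3·-92 + -1·35 + 3·-13 + 2·0 + 1·2 = 204
t_10 = -3·204 + -1·-92 + 3·35 + 2·-13 + 1·0 = -441
t_11 = -3·-441 + -1·204 + 3·-92 + 2·35 + 1·-13 = 900
t_12 = -3·900 + -1·-441 + 3·204 + 2·-92 + 1·35 = -1796
t_13 = -3·-1796 + -1·900 + 3·-441 + 2·204 + 1·-92 = 3481
t_14 = -3·3481 + -1·-1796 + 3·900 + 2·-441 + 1·204 = -6625
t_15 = -3·-6625 + -1·3481 + 3·-1796 + 2·900 + 1·-441 = 12365
t_16 = -3·12365 + -1·-6625 + 3·3481 + 2·-1796 + 1·900 = -22719
t_17 = -3·-22719 + -1·12365 + 3·-6625 + 2·3481 + 1·-1796 = 41083
t_18 = -3·41083 + -1·-22719 + 3·12365 + 2·-6625 + 1·3481 = -73204
t_19 = -3·-73204 + -1·41083 + 3·-22719 + 2·12365 + 1·-6625 = 128477
t_20 = -3·128477 + -1·-73204 + 3·41083 + 2·-22719 + 1·12365 = -222051
t_21 = -3·-222051 + -1·128477 + 3·-73204 + 2·41083 + 1·-22719 = 377511
t_22 = -3·377511 + -1·-222051 + 3·128477 + 2·-73204 + 1·41083 = -630376
t_23 = -3·-630376 + -1·377511 + 3·-222051 + 2·128477 + 1·-73204 = 1031214

1031214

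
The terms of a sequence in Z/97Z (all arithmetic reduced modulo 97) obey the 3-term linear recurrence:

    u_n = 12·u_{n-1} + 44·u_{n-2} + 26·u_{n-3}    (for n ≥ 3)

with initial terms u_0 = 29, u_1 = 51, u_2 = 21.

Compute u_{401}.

82

u_3 = 12·21 + 44·51 + 26·29 = 49
u_4 = 12·49 + 44·21 + 26·51 = 25
u_5 = 12·25 + 44·49 + 26·21 = 92
u_6 = 12·92 + 44·25 + 26·49 = 83
u_7 = 12·83 + 44·92 + 26·25 = 68
u_8 = 12·68 + 44·83 + 26·92 = 70
Continuing the recurrence:
  u_9 = 73;  u_10 = 1;  u_11 = 0;  u_12 = 2;  u_13 = 50;  u_14 = 9
  u_15 = 32;  u_16 = 43;  u_17 = 24;  u_18 = 5;  u_19 = 3;  u_20 = 7
  u_21 = 55;  u_22 = 76;  u_23 = 22;  u_24 = 91;  u_25 = 59;  u_26 = 46
  u_27 = 82;  u_28 = 80;  u_29 = 41;  u_30 = 33;  u_31 = 12;  u_32 = 43
  u_33 = 59;  u_34 = 2;  u_35 = 52;  u_36 = 15;  u_37 = 95;  u_38 = 48
  u_39 = 5;  u_40 = 83;  u_41 = 39;  u_42 = 79;  u_43 = 69;  u_44 = 80
  u_45 = 36;  u_46 = 23;  u_47 = 60;  u_48 = 49;  u_49 = 43;  u_50 = 61
  u_51 = 18;  u_52 = 41;  u_53 = 57;  u_54 = 46;  u_55 = 52;  u_56 = 56
  u_57 = 82;  u_58 = 47;  u_59 = 2;  u_60 = 53;  u_61 = 6;  u_62 = 31
  u_63 = 74;  u_64 = 80;  u_65 = 75;  u_66 = 39;  u_67 = 28;  u_68 = 25
  u_69 = 24;  u_70 = 79;  u_71 = 35;  u_72 = 58;  u_73 = 22;  u_74 = 40
  u_75 = 46;  u_76 = 71;  u_77 = 36;  u_78 = 96;  u_79 = 23;  u_80 = 4
  u_81 = 64;  u_82 = 87;  u_83 = 84;  u_84 = 1;  u_85 = 53;  u_86 = 51
  u_87 = 60;  u_88 = 74;  u_89 = 4;  u_90 = 14;  u_91 = 37;  u_92 = 0
  u_93 = 52;  u_94 = 34;  u_95 = 77;  u_96 = 86;  u_97 = 66;  u_98 = 79
  u_99 = 74;  u_100 = 66;  u_101 = 88;  u_102 = 64;  u_103 = 51;  u_104 = 90
  u_105 = 41;  u_106 = 55;  u_107 = 51;  u_108 = 24;  u_109 = 82;  u_110 = 68
  u_111 = 4;  u_112 = 31;  u_113 = 85;  u_114 = 63;  u_115 = 64;  u_116 = 27
  u_117 = 25;  u_118 = 48;  u_119 = 50;  u_120 = 64;  u_121 = 45;  u_122 = 0
  u_123 = 55;  u_124 = 84;  u_125 = 33;  u_126 = 90;  u_127 = 60;  u_128 = 9
  u_129 = 44;  u_130 = 59;  u_131 = 65;  u_132 = 58;  u_133 = 46;  u_134 = 41
  u_135 = 47;  u_136 = 72;  u_137 = 21;  u_138 = 83;  u_139 = 9;  u_140 = 38
  u_141 = 3;  u_142 = 2;  u_143 = 77;  u_144 = 23;  u_145 = 30;  u_146 = 76
  u_147 = 17;  u_148 = 60;  u_149 = 49;  u_150 = 81;  u_151 = 32;  u_152 = 81
  u_153 = 24;  u_154 = 28;  u_155 = 6;  u_156 = 85;  u_157 = 72;  u_158 = 7
  u_159 = 30;  u_160 = 18;  u_161 = 69;  u_162 = 72;  u_163 = 3;  u_164 = 51
  u_165 = 94;  u_166 = 55;  u_167 = 11;  u_168 = 49;  u_169 = 77;  u_170 = 68
  u_171 = 46;  u_172 = 17;  u_173 = 19;  u_174 = 38;  u_175 = 85;  u_176 = 82
  u_177 = 86;  u_178 = 60;  u_179 = 40;  u_180 = 21;  u_181 = 80;  u_182 = 14
  u_183 = 63;  u_184 = 57;  u_185 = 37;  u_186 = 31;  u_187 = 87;  u_188 = 72
  u_189 = 66;  u_190 = 14;  u_191 = 94;  u_192 = 65;  u_193 = 42;  u_194 = 85
  u_195 = 96;  u_196 = 67;  u_197 = 60;  u_198 = 53;  u_199 = 71;  u_200 = 88
  u_201 = 29;  u_202 = 52;  u_203 = 17;  u_204 = 45;  u_205 = 21;  u_206 = 55
  u_207 = 38;  u_208 = 27;  u_209 = 31;  u_210 = 26;  u_211 = 50;  u_212 = 28
  u_213 = 11;  u_214 = 45;  u_215 = 6;  u_216 = 10;  u_217 = 2;  u_218 = 38
  u_219 = 28;  u_220 = 23;  u_221 = 71;  u_222 = 70;  u_223 = 3;  u_224 = 15
  u_225 = 95;  u_226 = 35;  u_227 = 43;  u_228 = 64;  u_229 = 78;  u_230 = 20
  u_231 = 1;  u_232 = 10;  u_233 = 5;  u_234 = 41;  u_235 = 2;  u_236 = 18
  u_237 = 12;  u_238 = 18;  u_239 = 48;  u_240 = 31;  u_241 = 42;  u_242 = 12
  u_243 = 82;  u_244 = 82;  u_245 = 54;  u_246 = 83;  u_247 = 72;  u_248 = 3
  u_249 = 27;  u_250 = 0;  u_251 = 5;  u_252 = 83;  u_253 = 52;  u_254 = 41
  u_255 = 88;  u_256 = 41;  u_257 = 95;  u_258 = 91;  u_259 = 33;  u_260 = 80
  u_261 = 25;  u_262 = 22;  u_263 = 49;  u_264 = 72;  u_265 = 3;  u_266 = 16
  u_267 = 62;  u_268 = 71;  u_269 = 19;  u_270 = 17;  u_271 = 73;  u_272 = 81
  u_273 = 67;  u_274 = 58;  u_275 = 27;  u_276 = 59;  u_277 = 9;  u_278 = 11
  u_279 = 25;  u_280 = 48;  u_281 = 22;  u_282 = 19;  u_283 = 19;  u_284 = 84
  u_285 = 10;  u_286 = 42;  u_287 = 24;  u_288 = 68;  u_289 = 54;  u_290 = 93
  u_291 = 22;  u_292 = 37;  u_293 = 47;  u_294 = 48;  u_295 = 17;  u_296 = 46
  u_297 = 26;  u_298 = 62;  u_299 = 77;  u_300 = 60;  u_301 = 94;  u_302 = 47
  u_303 = 52;  u_304 = 92;  u_305 = 55;  u_306 = 46;  u_307 = 29;  u_308 = 19
  u_309 = 81;  u_310 = 40;  u_311 = 76;  u_312 = 25;  u_313 = 28;  u_314 = 17
  u_315 = 49;  u_316 = 27;  u_317 = 12;  u_318 = 84;  u_319 = 7;  u_320 = 18
  u_321 = 89;  u_322 = 5;  u_323 = 79;  u_324 = 87;  u_325 = 91;  u_326 = 87
  u_327 = 35;  u_328 = 18;  u_329 = 41;  u_330 = 60;  u_331 = 82;  u_332 = 34
  u_333 = 47;  u_334 = 21;  u_335 = 3;  u_336 = 48;  u_337 = 90;  u_338 = 69
  u_339 = 22;  u_340 = 14;  u_341 = 20;  u_342 = 70;  u_343 = 47;  u_344 = 90
  u_345 = 21;  u_346 = 2;  u_347 = 87;  u_348 = 29;  u_349 = 57;  u_350 = 51
  u_351 = 91;  u_352 = 65;  u_353 = 96;  u_354 = 73;  u_355 = 0;  u_356 = 82
  u_357 = 69;  u_358 = 71;  u_359 = 6;  u_360 = 43;  u_361 = 7;  u_362 = 95
  u_363 = 44;  u_364 = 40;  u_365 = 36;  u_366 = 38;  u_367 = 73;  u_368 = 89
  u_369 = 30;  u_370 = 63;  u_371 = 25;  u_372 = 69;  u_373 = 74;  u_374 = 15
  u_375 = 89;  u_376 = 63;  u_377 = 18;  u_378 = 64;  u_379 = 94;  u_380 = 47
  u_381 = 59;  u_382 = 79;  u_383 = 13;  u_384 = 25;  u_385 = 16;  u_386 = 78
  u_387 = 59;  u_388 = 94;  u_389 = 29;  u_390 = 4;  u_391 = 82;  u_392 = 71
  u_393 = 5;  u_394 = 78;  u_395 = 92;  u_396 = 10;  u_397 = 85;  u_398 = 69
  u_399 = 75
u_400 = 12·75 + 44·69 + 26·85 = 35
u_401 = 12·35 + 44·75 + 26·69 = 82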